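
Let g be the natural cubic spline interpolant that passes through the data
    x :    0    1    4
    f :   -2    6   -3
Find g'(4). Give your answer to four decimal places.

-7.1250

Write M_i for g''(x_i). With h_i = 1, 3 and divided differences Δ_i = 8, -3, the continuity of g' gives the tridiagonal system
  1·M_0 + 8·M_1 + 3·M_2 = 6(Δ_1 - Δ_0) = -66
Natural end conditions: M_0 = M_2 = 0.
Hence M_0 = 0, M_1 = -33/4, M_2 = 0.
On [1, 4], g'(x) = b_1 + 2c_1·(x - 1) + 3d_1·(x - 1)² with b_1 = Δ_1 - h_1(2M_1 + M_2)/6 = 21/4, c_1 = M_1/2 = -33/8, d_1 = (M_2 - M_1)/(6h_1) = 11/24. So g'(4) = -57/8.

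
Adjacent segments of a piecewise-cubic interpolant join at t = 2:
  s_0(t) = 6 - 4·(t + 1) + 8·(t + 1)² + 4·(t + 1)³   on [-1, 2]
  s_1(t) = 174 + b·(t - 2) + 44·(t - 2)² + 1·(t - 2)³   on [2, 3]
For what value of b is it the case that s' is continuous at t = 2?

152

s_0'(t) = -4 + 16·(t + 1) + 12·(t + 1)², so s_0'(2) = 152. On the right, s_1'(2) = b, so b = 152.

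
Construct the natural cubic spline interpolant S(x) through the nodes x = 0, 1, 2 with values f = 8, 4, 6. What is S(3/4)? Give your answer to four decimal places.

4.5078

Put σ_i = S'' at the i-th knot. Here h = (1, 1) and Δ = (-4, 2), so the interior equations h_(i-1)·σ_(i-1) + 2(h_(i-1)+h_i)·σ_i + h_i·σ_(i+1) = 6(Δ_i − Δ_(i-1)) read
  1·σ_0 + 4·σ_1 + 1·σ_2 = 6(Δ_1 - Δ_0) = 36
Natural end conditions: σ_0 = σ_2 = 0.
Forward elimination and back-substitution give σ_0 = 0, σ_1 = 9, σ_2 = 0.
On [0, 1], S(x) = 8 - 11/2·x + 0·x² + 3/2·x³.
With x = 3/4: S(3/4) = 577/128.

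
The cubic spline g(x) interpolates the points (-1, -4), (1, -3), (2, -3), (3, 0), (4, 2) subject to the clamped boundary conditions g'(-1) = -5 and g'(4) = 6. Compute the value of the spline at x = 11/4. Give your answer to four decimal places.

-0.6491

Let M_i = g''(x_i). Step sizes h_i = 2, 1, 1, 1; slopes of the chords Δ_i = (y_(i+1) - y_i)/h_i = 1/2, 0, 3, 2.
  2·M_0 + 6·M_1 + 1·M_2 = 6(Δ_1 - Δ_0) = -3
  1·M_1 + 4·M_2 + 1·M_3 = 6(Δ_2 - Δ_1) = 18
  1·M_2 + 4·M_3 + 1·M_4 = 6(Δ_3 - Δ_2) = -6
Clamped end conditions give two more equations: 2h_0·M_0 + h_0·M_1 = 6(Δ_0 - g'(-1)) = 33 and h_3·M_3 + 2h_3·M_4 = 6(g'(4) - Δ_3) = 24.
Hence M_0 = 1799/164, M_1 = -223/41, M_2 = 631/82, M_3 = -301/41, M_4 = 1285/82.
On [2, 3], g(x) = -3 + 68/41·(x - 2) + 631/164·(x - 2)² - 411/164·(x - 2)³.
With (x - 2) = 3/4: g(11/4) = -6813/10496.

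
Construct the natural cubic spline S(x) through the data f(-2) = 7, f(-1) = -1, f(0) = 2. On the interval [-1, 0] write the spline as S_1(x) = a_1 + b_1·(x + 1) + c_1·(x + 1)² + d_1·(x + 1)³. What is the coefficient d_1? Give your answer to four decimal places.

Let σ_i = S''(x_i). Step sizes h_i = 1, 1; slopes of the chords Δ_i = (y_(i+1) - y_i)/h_i = -8, 3.
  1·σ_0 + 4·σ_1 + 1·σ_2 = 6(Δ_1 - Δ_0) = 66
Natural end conditions: σ_0 = σ_2 = 0.
Hence σ_0 = 0, σ_1 = 33/2, σ_2 = 0.
On [-1, 0], with S_1(x) = a_1 + b_1·(x + 1) + c_1·(x + 1)² + d_1·(x + 1)³: c_1 = σ_1/2 = 33/4, d_1 = (σ_2 - σ_1)/(6h_1) = -11/4, b_1 = Δ_1 - h_1(2σ_1 + σ_2)/6 = -5/2.

-2.7500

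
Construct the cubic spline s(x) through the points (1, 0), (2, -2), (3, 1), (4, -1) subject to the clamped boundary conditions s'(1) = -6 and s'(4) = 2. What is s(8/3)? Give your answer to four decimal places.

With M_i denoting the second derivative at x_i, h_i = 1, 1, 1, and Δ_i = (y_(i+1) − y_i)/h_i = -2, 3, -2:
  1·M_0 + 4·M_1 + 1·M_2 = 6(Δ_1 - Δ_0) = 30
  1·M_1 + 4·M_2 + 1·M_3 = 6(Δ_2 - Δ_1) = -30
Clamped end conditions give two more equations: 2h_0·M_0 + h_0·M_1 = 6(Δ_0 - s'(1)) = 24 and h_2·M_2 + 2h_2·M_3 = 6(s'(4) - Δ_2) = 24.
Forward elimination and back-substitution give M_0 = 22/3, M_1 = 28/3, M_2 = -44/3, M_3 = 58/3.
On [2, 3], s(x) = -2 + 7/3·(x - 2) + 14/3·(x - 2)² - 4·(x - 2)³.
With (x - 2) = 2/3: s(8/3) = 4/9.

0.4444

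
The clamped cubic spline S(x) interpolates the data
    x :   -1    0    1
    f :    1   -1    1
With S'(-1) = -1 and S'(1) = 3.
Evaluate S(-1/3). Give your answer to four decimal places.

-0.4815

Put σ_i = S'' at the i-th knot. Here h = (1, 1) and Δ = (-2, 2), so the interior equations h_(i-1)·σ_(i-1) + 2(h_(i-1)+h_i)·σ_i + h_i·σ_(i+1) = 6(Δ_i − Δ_(i-1)) read
  1·σ_0 + 4·σ_1 + 1·σ_2 = 6(Δ_1 - Δ_0) = 24
Clamped end conditions give two more equations: 2h_0·σ_0 + h_0·σ_1 = 6(Δ_0 - S'(-1)) = -6 and h_1·σ_1 + 2h_1·σ_2 = 6(S'(1) - Δ_1) = 6.
Forward elimination and back-substitution give σ_0 = -7, σ_1 = 8, σ_2 = -1.
On [-1, 0], S(x) = 1 - 1·(x + 1) - 7/2·(x + 1)² + 5/2·(x + 1)³.
With (x + 1) = 2/3: S(-1/3) = -13/27.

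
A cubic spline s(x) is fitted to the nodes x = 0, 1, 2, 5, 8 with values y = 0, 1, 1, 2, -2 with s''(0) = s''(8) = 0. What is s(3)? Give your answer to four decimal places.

With M_i denoting the second derivative at x_i, h_i = 1, 1, 3, 3, and Δ_i = (y_(i+1) − y_i)/h_i = 1, 0, 1/3, -4/3:
  1·M_0 + 4·M_1 + 1·M_2 = 6(Δ_1 - Δ_0) = -6
  1·M_1 + 8·M_2 + 3·M_3 = 6(Δ_2 - Δ_1) = 2
  3·M_2 + 12·M_3 + 3·M_4 = 6(Δ_3 - Δ_2) = -10
Natural end conditions: M_0 = M_4 = 0.
Hence M_0 = 0, M_1 = -12/7, M_2 = 6/7, M_3 = -22/21, M_4 = 0.
On [2, 5], s(x) = 1 + 0·(x - 2) + 3/7·(x - 2)² - 20/189·(x - 2)³.
With (x - 2) = 1: s(3) = 250/189.

1.3228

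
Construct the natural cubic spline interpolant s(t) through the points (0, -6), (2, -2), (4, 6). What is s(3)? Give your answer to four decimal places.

Let m_i = s''(x_i). Step sizes h_i = 2, 2; slopes of the chords Δ_i = (y_(i+1) - y_i)/h_i = 2, 4.
  2·m_0 + 8·m_1 + 2·m_2 = 6(Δ_1 - Δ_0) = 12
Natural end conditions: m_0 = m_2 = 0.
Solving the tridiagonal system: m_0 = 0, m_1 = 3/2, m_2 = 0.
On [2, 4], s(t) = -2 + 3·(t - 2) + 3/4·(t - 2)² - 1/8·(t - 2)³.
With (t - 2) = 1: s(3) = 13/8.

1.6250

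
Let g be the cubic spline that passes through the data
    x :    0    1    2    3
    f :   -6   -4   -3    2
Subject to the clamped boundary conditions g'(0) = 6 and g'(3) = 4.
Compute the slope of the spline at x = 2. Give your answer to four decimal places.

With σ_i denoting the second derivative at x_i, h_i = 1, 1, 1, and Δ_i = (y_(i+1) − y_i)/h_i = 2, 1, 5:
  1·σ_0 + 4·σ_1 + 1·σ_2 = 6(Δ_1 - Δ_0) = -6
  1·σ_1 + 4·σ_2 + 1·σ_3 = 6(Δ_2 - Δ_1) = 24
Clamped end conditions give two more equations: 2h_0·σ_0 + h_0·σ_1 = 6(Δ_0 - g'(0)) = -24 and h_2·σ_2 + 2h_2·σ_3 = 6(g'(3) - Δ_2) = -6.
Hence σ_0 = -176/15, σ_1 = -8/15, σ_2 = 118/15, σ_3 = -104/15.
On [2, 3], g'(x) = b_2 + 2c_2·(x - 2) + 3d_2·(x - 2)² with b_2 = Δ_2 - h_2(2σ_2 + σ_3)/6 = 53/15, c_2 = σ_2/2 = 59/15, d_2 = (σ_3 - σ_2)/(6h_2) = -37/15. So g'(2) = 53/15.

3.5333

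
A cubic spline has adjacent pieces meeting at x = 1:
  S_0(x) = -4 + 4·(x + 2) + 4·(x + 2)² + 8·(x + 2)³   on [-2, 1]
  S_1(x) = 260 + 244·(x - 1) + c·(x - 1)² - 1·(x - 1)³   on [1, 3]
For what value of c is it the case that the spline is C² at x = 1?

S_0''(x) = 8 + 48·(x + 2), so S_0''(1) = 152. On the right, S_1''(1) = 2c, so c = 76.

76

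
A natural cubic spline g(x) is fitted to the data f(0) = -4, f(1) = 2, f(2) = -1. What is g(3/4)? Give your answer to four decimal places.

Write σ_i for g''(x_i). With h_i = 1, 1 and divided differences Δ_i = 6, -3, the continuity of g' gives the tridiagonal system
  1·σ_0 + 4·σ_1 + 1·σ_2 = 6(Δ_1 - Δ_0) = -54
Natural end conditions: σ_0 = σ_2 = 0.
Hence σ_0 = 0, σ_1 = -27/2, σ_2 = 0.
On [0, 1], g(x) = -4 + 33/4·x + 0·x² - 9/4·x³.
With x = 3/4: g(3/4) = 317/256.

1.2383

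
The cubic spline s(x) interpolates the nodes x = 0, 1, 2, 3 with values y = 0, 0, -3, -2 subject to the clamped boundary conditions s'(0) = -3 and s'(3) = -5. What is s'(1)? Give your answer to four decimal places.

Write M_i for s''(x_i). With h_i = 1, 1, 1 and divided differences Δ_i = 0, -3, 1, the continuity of s' gives the tridiagonal system
  1·M_0 + 4·M_1 + 1·M_2 = 6(Δ_1 - Δ_0) = -18
  1·M_1 + 4·M_2 + 1·M_3 = 6(Δ_2 - Δ_1) = 24
Clamped end conditions give two more equations: 2h_0·M_0 + h_0·M_1 = 6(Δ_0 - s'(0)) = 18 and h_2·M_2 + 2h_2·M_3 = 6(s'(3) - Δ_2) = -36.
Hence M_0 = 226/15, M_1 = -182/15, M_2 = 232/15, M_3 = -386/15.
On [1, 2], s'(x) = b_1 + 2c_1·(x - 1) + 3d_1·(x - 1)² with b_1 = Δ_1 - h_1(2M_1 + M_2)/6 = -23/15, c_1 = M_1/2 = -91/15, d_1 = (M_2 - M_1)/(6h_1) = 23/5. So s'(1) = -23/15.

-1.5333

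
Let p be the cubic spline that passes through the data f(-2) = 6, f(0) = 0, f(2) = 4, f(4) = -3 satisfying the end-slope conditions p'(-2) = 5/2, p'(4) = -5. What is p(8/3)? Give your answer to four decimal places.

3.0741

With M_i denoting the second derivative at x_i, h_i = 2, 2, 2, and Δ_i = (y_(i+1) − y_i)/h_i = -3, 2, -7/2:
  2·M_0 + 8·M_1 + 2·M_2 = 6(Δ_1 - Δ_0) = 30
  2·M_1 + 8·M_2 + 2·M_3 = 6(Δ_2 - Δ_1) = -33
Clamped end conditions give two more equations: 2h_0·M_0 + h_0·M_1 = 6(Δ_0 - p'(-2)) = -33 and h_2·M_2 + 2h_2·M_3 = 6(p'(4) - Δ_2) = -9.
Forward elimination and back-substitution give M_0 = -25/2, M_1 = 17/2, M_2 = -13/2, M_3 = 1.
On [2, 4], p(t) = 4 + 1/2·(t - 2) - 13/4·(t - 2)² + 5/8·(t - 2)³.
With (t - 2) = 2/3: p(8/3) = 83/27.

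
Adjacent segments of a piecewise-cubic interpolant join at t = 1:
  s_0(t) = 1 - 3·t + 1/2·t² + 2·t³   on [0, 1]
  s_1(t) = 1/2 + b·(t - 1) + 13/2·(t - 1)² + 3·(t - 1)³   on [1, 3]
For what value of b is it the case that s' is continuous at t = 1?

s_0'(t) = -3 + 1·t + 6·t², so s_0'(1) = 4. On the right, s_1'(1) = b, so b = 4.

4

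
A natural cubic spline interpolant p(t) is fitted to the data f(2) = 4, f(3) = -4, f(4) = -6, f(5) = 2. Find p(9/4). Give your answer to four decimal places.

1.7813

Put M_i = p'' at the i-th knot. Here h = (1, 1, 1) and Δ = (-8, -2, 8), so the interior equations h_(i-1)·M_(i-1) + 2(h_(i-1)+h_i)·M_i + h_i·M_(i+1) = 6(Δ_i − Δ_(i-1)) read
  1·M_0 + 4·M_1 + 1·M_2 = 6(Δ_1 - Δ_0) = 36
  1·M_1 + 4·M_2 + 1·M_3 = 6(Δ_2 - Δ_1) = 60
Natural end conditions: M_0 = M_3 = 0.
Solving: M_0 = 0, M_1 = 28/5, M_2 = 68/5, M_3 = 0.
On [2, 3], p(t) = 4 - 134/15·(t - 2) + 0·(t - 2)² + 14/15·(t - 2)³.
With (t - 2) = 1/4: p(9/4) = 57/32.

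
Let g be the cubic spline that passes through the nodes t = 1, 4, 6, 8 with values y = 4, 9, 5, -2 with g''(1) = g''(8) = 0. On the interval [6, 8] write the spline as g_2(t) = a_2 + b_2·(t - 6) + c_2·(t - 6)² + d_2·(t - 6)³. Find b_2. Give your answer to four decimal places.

Let M_i = g''(x_i). Step sizes h_i = 3, 2, 2; slopes of the chords Δ_i = (y_(i+1) - y_i)/h_i = 5/3, -2, -7/2.
  3·M_0 + 10·M_1 + 2·M_2 = 6(Δ_1 - Δ_0) = -22
  2·M_1 + 8·M_2 + 2·M_3 = 6(Δ_2 - Δ_1) = -9
Natural end conditions: M_0 = M_3 = 0.
Forward elimination and back-substitution give M_0 = 0, M_1 = -79/38, M_2 = -23/38, M_3 = 0.
On [6, 8], with g_2(t) = a_2 + b_2·(t - 6) + c_2·(t - 6)² + d_2·(t - 6)³: c_2 = M_2/2 = -23/76, d_2 = (M_3 - M_2)/(6h_2) = 23/456, b_2 = Δ_2 - h_2(2M_2 + M_3)/6 = -353/114.

-3.0965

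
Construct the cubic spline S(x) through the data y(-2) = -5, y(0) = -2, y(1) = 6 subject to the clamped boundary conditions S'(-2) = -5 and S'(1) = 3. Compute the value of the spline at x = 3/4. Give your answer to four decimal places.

Put M_i = S'' at the i-th knot. Here h = (2, 1) and Δ = (3/2, 8), so the interior equations h_(i-1)·M_(i-1) + 2(h_(i-1)+h_i)·M_i + h_i·M_(i+1) = 6(Δ_i − Δ_(i-1)) read
  2·M_0 + 6·M_1 + 1·M_2 = 6(Δ_1 - Δ_0) = 39
Clamped end conditions give two more equations: 2h_0·M_0 + h_0·M_1 = 6(Δ_0 - S'(-2)) = 39 and h_1·M_1 + 2h_1·M_2 = 6(S'(1) - Δ_1) = -30.
Hence M_0 = 71/12, M_1 = 23/3, M_2 = -113/6.
On [0, 1], S(x) = -2 + 103/12·x + 23/6·x² - 53/12·x³.
With x = 3/4: S(3/4) = 1211/256.

4.7305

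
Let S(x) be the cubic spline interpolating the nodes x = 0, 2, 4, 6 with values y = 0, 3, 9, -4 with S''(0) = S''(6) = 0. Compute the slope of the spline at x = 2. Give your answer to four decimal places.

3.5667

Let m_i = S''(x_i). Step sizes h_i = 2, 2, 2; slopes of the chords Δ_i = (y_(i+1) - y_i)/h_i = 3/2, 3, -13/2.
  2·m_0 + 8·m_1 + 2·m_2 = 6(Δ_1 - Δ_0) = 9
  2·m_1 + 8·m_2 + 2·m_3 = 6(Δ_2 - Δ_1) = -57
Natural end conditions: m_0 = m_3 = 0.
Forward elimination and back-substitution give m_0 = 0, m_1 = 31/10, m_2 = -79/10, m_3 = 0.
On [2, 4], S'(x) = b_1 + 2c_1·(x - 2) + 3d_1·(x - 2)² with b_1 = Δ_1 - h_1(2m_1 + m_2)/6 = 107/30, c_1 = m_1/2 = 31/20, d_1 = (m_2 - m_1)/(6h_1) = -11/12. So S'(2) = 107/30.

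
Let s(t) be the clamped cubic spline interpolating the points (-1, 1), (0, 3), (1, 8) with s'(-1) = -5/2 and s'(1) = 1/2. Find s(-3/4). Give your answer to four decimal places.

Write M_i for s''(x_i). With h_i = 1, 1 and divided differences Δ_i = 2, 5, the continuity of s' gives the tridiagonal system
  1·M_0 + 4·M_1 + 1·M_2 = 6(Δ_1 - Δ_0) = 18
Clamped end conditions give two more equations: 2h_0·M_0 + h_0·M_1 = 6(Δ_0 - s'(-1)) = 27 and h_1·M_1 + 2h_1·M_2 = 6(s'(1) - Δ_1) = -27.
Hence M_0 = 21/2, M_1 = 6, M_2 = -33/2.
On [-1, 0], s(t) = 1 - 5/2·(t + 1) + 21/4·(t + 1)² - 3/4·(t + 1)³.
With (t + 1) = 1/4: s(-3/4) = 177/256.

0.6914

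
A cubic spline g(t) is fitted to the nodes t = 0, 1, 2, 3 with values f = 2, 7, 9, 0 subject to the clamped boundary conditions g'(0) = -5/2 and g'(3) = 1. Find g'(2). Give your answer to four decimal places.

With M_i denoting the second derivative at x_i, h_i = 1, 1, 1, and Δ_i = (y_(i+1) − y_i)/h_i = 5, 2, -9:
  1·M_0 + 4·M_1 + 1·M_2 = 6(Δ_1 - Δ_0) = -18
  1·M_1 + 4·M_2 + 1·M_3 = 6(Δ_2 - Δ_1) = -66
Clamped end conditions give two more equations: 2h_0·M_0 + h_0·M_1 = 6(Δ_0 - g'(0)) = 45 and h_2·M_2 + 2h_2·M_3 = 6(g'(3) - Δ_2) = 60.
Forward elimination and back-substitution give M_0 = 368/15, M_1 = -61/15, M_2 = -394/15, M_3 = 647/15.
On [2, 3], g'(t) = b_2 + 2c_2·(t - 2) + 3d_2·(t - 2)² with b_2 = Δ_2 - h_2(2M_2 + M_3)/6 = -223/30, c_2 = M_2/2 = -197/15, d_2 = (M_3 - M_2)/(6h_2) = 347/30. So g'(2) = -223/30.

-7.4333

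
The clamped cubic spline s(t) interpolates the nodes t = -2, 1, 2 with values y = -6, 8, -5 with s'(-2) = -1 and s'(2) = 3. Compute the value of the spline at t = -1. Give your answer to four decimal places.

0.2685

Write M_i for s''(x_i). With h_i = 3, 1 and divided differences Δ_i = 14/3, -13, the continuity of s' gives the tridiagonal system
  3·M_0 + 8·M_1 + 1·M_2 = 6(Δ_1 - Δ_0) = -106
Clamped end conditions give two more equations: 2h_0·M_0 + h_0·M_1 = 6(Δ_0 - s'(-2)) = 34 and h_1·M_1 + 2h_1·M_2 = 6(s'(2) - Δ_1) = 96.
Hence M_0 = 239/12, M_1 = -57/2, M_2 = 249/4.
On [-2, 1], s(t) = -6 - 1·(t + 2) + 239/24·(t + 2)² - 581/216·(t + 2)³.
With (t + 2) = 1: s(-1) = 29/108.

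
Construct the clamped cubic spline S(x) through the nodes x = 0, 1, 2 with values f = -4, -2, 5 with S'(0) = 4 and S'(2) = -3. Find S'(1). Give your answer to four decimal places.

Put M_i = S'' at the i-th knot. Here h = (1, 1) and Δ = (2, 7), so the interior equations h_(i-1)·M_(i-1) + 2(h_(i-1)+h_i)·M_i + h_i·M_(i+1) = 6(Δ_i − Δ_(i-1)) read
  1·M_0 + 4·M_1 + 1·M_2 = 6(Δ_1 - Δ_0) = 30
Clamped end conditions give two more equations: 2h_0·M_0 + h_0·M_1 = 6(Δ_0 - S'(0)) = -12 and h_1·M_1 + 2h_1·M_2 = 6(S'(2) - Δ_1) = -60.
Solving the tridiagonal system: M_0 = -17, M_1 = 22, M_2 = -41.
On [1, 2], S'(x) = b_1 + 2c_1·(x - 1) + 3d_1·(x - 1)² with b_1 = Δ_1 - h_1(2M_1 + M_2)/6 = 13/2, c_1 = M_1/2 = 11, d_1 = (M_2 - M_1)/(6h_1) = -21/2. So S'(1) = 13/2.

6.5000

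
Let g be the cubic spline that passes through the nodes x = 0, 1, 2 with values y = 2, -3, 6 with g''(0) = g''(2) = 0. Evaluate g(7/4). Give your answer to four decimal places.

2.9297

Let M_i = g''(x_i). Step sizes h_i = 1, 1; slopes of the chords Δ_i = (y_(i+1) - y_i)/h_i = -5, 9.
  1·M_0 + 4·M_1 + 1·M_2 = 6(Δ_1 - Δ_0) = 84
Natural end conditions: M_0 = M_2 = 0.
Solving the tridiagonal system: M_0 = 0, M_1 = 21, M_2 = 0.
On [1, 2], g(x) = -3 + 2·(x - 1) + 21/2·(x - 1)² - 7/2·(x - 1)³.
With (x - 1) = 3/4: g(7/4) = 375/128.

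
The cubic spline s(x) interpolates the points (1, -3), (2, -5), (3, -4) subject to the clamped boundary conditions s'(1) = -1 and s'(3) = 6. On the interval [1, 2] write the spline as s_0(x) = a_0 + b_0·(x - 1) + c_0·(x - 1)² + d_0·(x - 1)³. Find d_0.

With M_i denoting the second derivative at x_i, h_i = 1, 1, and Δ_i = (y_(i+1) − y_i)/h_i = -2, 1:
  1·M_0 + 4·M_1 + 1·M_2 = 6(Δ_1 - Δ_0) = 18
Clamped end conditions give two more equations: 2h_0·M_0 + h_0·M_1 = 6(Δ_0 - s'(1)) = -6 and h_1·M_1 + 2h_1·M_2 = 6(s'(3) - Δ_1) = 30.
Hence M_0 = -4, M_1 = 2, M_2 = 14.
On [1, 2], with s_0(x) = a_0 + b_0·(x - 1) + c_0·(x - 1)² + d_0·(x - 1)³: c_0 = M_0/2 = -2, d_0 = (M_1 - M_0)/(6h_0) = 1, b_0 = Δ_0 - h_0(2M_0 + M_1)/6 = -1.

1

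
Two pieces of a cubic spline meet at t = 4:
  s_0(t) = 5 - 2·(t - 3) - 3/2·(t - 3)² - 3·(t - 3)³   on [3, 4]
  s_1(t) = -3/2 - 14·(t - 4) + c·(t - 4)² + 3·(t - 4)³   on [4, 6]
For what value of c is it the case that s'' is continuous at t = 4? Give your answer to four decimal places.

s_0''(t) = -3 - 18·(t - 3), so s_0''(4) = -21. On the right, s_1''(4) = 2c, so c = -21/2.

-10.5000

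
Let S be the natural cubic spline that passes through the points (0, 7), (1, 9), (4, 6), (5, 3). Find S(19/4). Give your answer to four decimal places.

Write m_i for S''(x_i). With h_i = 1, 3, 1 and divided differences Δ_i = 2, -1, -3, the continuity of S' gives the tridiagonal system
  1·m_0 + 8·m_1 + 3·m_2 = 6(Δ_1 - Δ_0) = -18
  3·m_1 + 8·m_2 + 1·m_3 = 6(Δ_2 - Δ_1) = -12
Natural end conditions: m_0 = m_3 = 0.
Hence m_0 = 0, m_1 = -108/55, m_2 = -42/55, m_3 = 0.
On [4, 5], S(x) = 6 - 151/55·(x - 4) - 21/55·(x - 4)² + 7/55·(x - 4)³.
With (x - 4) = 3/4: S(19/4) = 2661/704.

3.7798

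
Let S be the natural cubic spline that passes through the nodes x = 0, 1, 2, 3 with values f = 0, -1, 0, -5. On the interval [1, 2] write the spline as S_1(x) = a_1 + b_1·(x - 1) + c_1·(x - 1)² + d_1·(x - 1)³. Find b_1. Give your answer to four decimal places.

With M_i denoting the second derivative at x_i, h_i = 1, 1, 1, and Δ_i = (y_(i+1) − y_i)/h_i = -1, 1, -5:
  1·M_0 + 4·M_1 + 1·M_2 = 6(Δ_1 - Δ_0) = 12
  1·M_1 + 4·M_2 + 1·M_3 = 6(Δ_2 - Δ_1) = -36
Natural end conditions: M_0 = M_3 = 0.
Solving the tridiagonal system: M_0 = 0, M_1 = 28/5, M_2 = -52/5, M_3 = 0.
On [1, 2], with S_1(x) = a_1 + b_1·(x - 1) + c_1·(x - 1)² + d_1·(x - 1)³: c_1 = M_1/2 = 14/5, d_1 = (M_2 - M_1)/(6h_1) = -8/3, b_1 = Δ_1 - h_1(2M_1 + M_2)/6 = 13/15.

0.8667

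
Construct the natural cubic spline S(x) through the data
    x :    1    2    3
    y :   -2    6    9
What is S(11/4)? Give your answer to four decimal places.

Put σ_i = S'' at the i-th knot. Here h = (1, 1) and Δ = (8, 3), so the interior equations h_(i-1)·σ_(i-1) + 2(h_(i-1)+h_i)·σ_i + h_i·σ_(i+1) = 6(Δ_i − Δ_(i-1)) read
  1·σ_0 + 4·σ_1 + 1·σ_2 = 6(Δ_1 - Δ_0) = -30
Natural end conditions: σ_0 = σ_2 = 0.
Forward elimination and back-substitution give σ_0 = 0, σ_1 = -15/2, σ_2 = 0.
On [2, 3], S(x) = 6 + 11/2·(x - 2) - 15/4·(x - 2)² + 5/4·(x - 2)³.
With (x - 2) = 3/4: S(11/4) = 2187/256.

8.5430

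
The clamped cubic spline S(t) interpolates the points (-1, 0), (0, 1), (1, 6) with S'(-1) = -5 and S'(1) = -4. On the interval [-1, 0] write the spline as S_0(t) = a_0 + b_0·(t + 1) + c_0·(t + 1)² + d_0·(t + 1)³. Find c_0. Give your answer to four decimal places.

Write σ_i for S''(x_i). With h_i = 1, 1 and divided differences Δ_i = 1, 5, the continuity of S' gives the tridiagonal system
  1·σ_0 + 4·σ_1 + 1·σ_2 = 6(Δ_1 - Δ_0) = 24
Clamped end conditions give two more equations: 2h_0·σ_0 + h_0·σ_1 = 6(Δ_0 - S'(-1)) = 36 and h_1·σ_1 + 2h_1·σ_2 = 6(S'(1) - Δ_1) = -54.
Hence σ_0 = 25/2, σ_1 = 11, σ_2 = -65/2.
On [-1, 0], with S_0(t) = a_0 + b_0·(t + 1) + c_0·(t + 1)² + d_0·(t + 1)³: c_0 = σ_0/2 = 25/4, d_0 = (σ_1 - σ_0)/(6h_0) = -1/4, b_0 = Δ_0 - h_0(2σ_0 + σ_1)/6 = -5.

6.2500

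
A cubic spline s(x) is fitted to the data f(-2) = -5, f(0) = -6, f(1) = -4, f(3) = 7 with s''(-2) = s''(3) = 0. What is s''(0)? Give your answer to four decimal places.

1.9714

Put σ_i = s'' at the i-th knot. Here h = (2, 1, 2) and Δ = (-1/2, 2, 11/2), so the interior equations h_(i-1)·σ_(i-1) + 2(h_(i-1)+h_i)·σ_i + h_i·σ_(i+1) = 6(Δ_i − Δ_(i-1)) read
  2·σ_0 + 6·σ_1 + 1·σ_2 = 6(Δ_1 - Δ_0) = 15
  1·σ_1 + 6·σ_2 + 2·σ_3 = 6(Δ_2 - Δ_1) = 21
Natural end conditions: σ_0 = σ_3 = 0.
Solving: σ_0 = 0, σ_1 = 69/35, σ_2 = 111/35, σ_3 = 0.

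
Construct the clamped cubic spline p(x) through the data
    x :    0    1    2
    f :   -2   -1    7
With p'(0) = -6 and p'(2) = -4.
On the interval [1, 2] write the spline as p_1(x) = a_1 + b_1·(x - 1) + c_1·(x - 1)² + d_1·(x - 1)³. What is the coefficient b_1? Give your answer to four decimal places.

9.2500

Let M_i = p''(x_i). Step sizes h_i = 1, 1; slopes of the chords Δ_i = (y_(i+1) - y_i)/h_i = 1, 8.
  1·M_0 + 4·M_1 + 1·M_2 = 6(Δ_1 - Δ_0) = 42
Clamped end conditions give two more equations: 2h_0·M_0 + h_0·M_1 = 6(Δ_0 - p'(0)) = 42 and h_1·M_1 + 2h_1·M_2 = 6(p'(2) - Δ_1) = -72.
Solving: M_0 = 23/2, M_1 = 19, M_2 = -91/2.
On [1, 2], with p_1(x) = a_1 + b_1·(x - 1) + c_1·(x - 1)² + d_1·(x - 1)³: c_1 = M_1/2 = 19/2, d_1 = (M_2 - M_1)/(6h_1) = -43/4, b_1 = Δ_1 - h_1(2M_1 + M_2)/6 = 37/4.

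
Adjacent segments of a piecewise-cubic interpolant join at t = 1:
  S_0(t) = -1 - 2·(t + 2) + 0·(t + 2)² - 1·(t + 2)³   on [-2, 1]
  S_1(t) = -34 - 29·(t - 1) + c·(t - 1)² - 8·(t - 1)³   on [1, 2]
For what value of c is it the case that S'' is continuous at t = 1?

S_0''(t) = 0 - 6·(t + 2), so S_0''(1) = -18. On the right, S_1''(1) = 2c, so c = -9.

-9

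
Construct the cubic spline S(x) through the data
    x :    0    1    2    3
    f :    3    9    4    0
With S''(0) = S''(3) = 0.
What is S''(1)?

Put M_i = S'' at the i-th knot. Here h = (1, 1, 1) and Δ = (6, -5, -4), so the interior equations h_(i-1)·M_(i-1) + 2(h_(i-1)+h_i)·M_i + h_i·M_(i+1) = 6(Δ_i − Δ_(i-1)) read
  1·M_0 + 4·M_1 + 1·M_2 = 6(Δ_1 - Δ_0) = -66
  1·M_1 + 4·M_2 + 1·M_3 = 6(Δ_2 - Δ_1) = 6
Natural end conditions: M_0 = M_3 = 0.
Hence M_0 = 0, M_1 = -18, M_2 = 6, M_3 = 0.

-18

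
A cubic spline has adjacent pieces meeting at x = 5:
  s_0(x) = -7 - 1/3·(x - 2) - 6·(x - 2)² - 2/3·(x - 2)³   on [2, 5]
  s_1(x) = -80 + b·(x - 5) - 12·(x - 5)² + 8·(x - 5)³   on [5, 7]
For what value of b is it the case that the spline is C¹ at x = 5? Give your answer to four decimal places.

-54.3333

s_0'(x) = -1/3 - 12·(x - 2) - 2·(x - 2)², so s_0'(5) = -163/3. On the right, s_1'(5) = b, so b = -163/3.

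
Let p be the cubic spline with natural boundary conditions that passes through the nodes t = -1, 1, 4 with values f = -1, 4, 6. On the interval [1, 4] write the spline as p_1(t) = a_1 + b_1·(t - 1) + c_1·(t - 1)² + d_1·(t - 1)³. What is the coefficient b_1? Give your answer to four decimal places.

1.7667

Put σ_i = p'' at the i-th knot. Here h = (2, 3) and Δ = (5/2, 2/3), so the interior equations h_(i-1)·σ_(i-1) + 2(h_(i-1)+h_i)·σ_i + h_i·σ_(i+1) = 6(Δ_i − Δ_(i-1)) read
  2·σ_0 + 10·σ_1 + 3·σ_2 = 6(Δ_1 - Δ_0) = -11
Natural end conditions: σ_0 = σ_2 = 0.
Solving: σ_0 = 0, σ_1 = -11/10, σ_2 = 0.
On [1, 4], with p_1(t) = a_1 + b_1·(t - 1) + c_1·(t - 1)² + d_1·(t - 1)³: c_1 = σ_1/2 = -11/20, d_1 = (σ_2 - σ_1)/(6h_1) = 11/180, b_1 = Δ_1 - h_1(2σ_1 + σ_2)/6 = 53/30.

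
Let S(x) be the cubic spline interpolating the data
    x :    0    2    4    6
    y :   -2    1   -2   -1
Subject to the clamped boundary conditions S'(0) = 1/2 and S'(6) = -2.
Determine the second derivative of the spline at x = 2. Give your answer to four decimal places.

-4.1333

Put M_i = S'' at the i-th knot. Here h = (2, 2, 2) and Δ = (3/2, -3/2, 1/2), so the interior equations h_(i-1)·M_(i-1) + 2(h_(i-1)+h_i)·M_i + h_i·M_(i+1) = 6(Δ_i − Δ_(i-1)) read
  2·M_0 + 8·M_1 + 2·M_2 = 6(Δ_1 - Δ_0) = -18
  2·M_1 + 8·M_2 + 2·M_3 = 6(Δ_2 - Δ_1) = 12
Clamped end conditions give two more equations: 2h_0·M_0 + h_0·M_1 = 6(Δ_0 - S'(0)) = 6 and h_2·M_2 + 2h_2·M_3 = 6(S'(6) - Δ_2) = -15.
Solving: M_0 = 107/30, M_1 = -62/15, M_2 = 119/30, M_3 = -86/15.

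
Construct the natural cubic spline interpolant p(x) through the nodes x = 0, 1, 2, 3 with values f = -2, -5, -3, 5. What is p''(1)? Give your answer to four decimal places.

Put M_i = p'' at the i-th knot. Here h = (1, 1, 1) and Δ = (-3, 2, 8), so the interior equations h_(i-1)·M_(i-1) + 2(h_(i-1)+h_i)·M_i + h_i·M_(i+1) = 6(Δ_i − Δ_(i-1)) read
  1·M_0 + 4·M_1 + 1·M_2 = 6(Δ_1 - Δ_0) = 30
  1·M_1 + 4·M_2 + 1·M_3 = 6(Δ_2 - Δ_1) = 36
Natural end conditions: M_0 = M_3 = 0.
Solving the tridiagonal system: M_0 = 0, M_1 = 28/5, M_2 = 38/5, M_3 = 0.

5.6000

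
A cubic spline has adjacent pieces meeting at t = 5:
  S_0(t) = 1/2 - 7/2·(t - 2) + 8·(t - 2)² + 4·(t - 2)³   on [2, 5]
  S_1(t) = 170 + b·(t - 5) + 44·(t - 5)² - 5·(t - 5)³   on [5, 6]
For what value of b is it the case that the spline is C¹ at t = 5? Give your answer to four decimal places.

152.5000

S_0'(t) = -7/2 + 16·(t - 2) + 12·(t - 2)², so S_0'(5) = 305/2. On the right, S_1'(5) = b, so b = 305/2.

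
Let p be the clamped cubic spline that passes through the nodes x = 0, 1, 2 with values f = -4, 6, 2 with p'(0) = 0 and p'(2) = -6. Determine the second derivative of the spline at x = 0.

48

With σ_i denoting the second derivative at x_i, h_i = 1, 1, and Δ_i = (y_(i+1) − y_i)/h_i = 10, -4:
  1·σ_0 + 4·σ_1 + 1·σ_2 = 6(Δ_1 - Δ_0) = -84
Clamped end conditions give two more equations: 2h_0·σ_0 + h_0·σ_1 = 6(Δ_0 - p'(0)) = 60 and h_1·σ_1 + 2h_1·σ_2 = 6(p'(2) - Δ_1) = -12.
Forward elimination and back-substitution give σ_0 = 48, σ_1 = -36, σ_2 = 12.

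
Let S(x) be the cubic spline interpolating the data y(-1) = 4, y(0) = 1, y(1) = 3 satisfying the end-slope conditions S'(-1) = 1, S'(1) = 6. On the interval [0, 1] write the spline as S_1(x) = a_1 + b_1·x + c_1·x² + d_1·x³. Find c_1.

5

With σ_i denoting the second derivative at x_i, h_i = 1, 1, and Δ_i = (y_(i+1) − y_i)/h_i = -3, 2:
  1·σ_0 + 4·σ_1 + 1·σ_2 = 6(Δ_1 - Δ_0) = 30
Clamped end conditions give two more equations: 2h_0·σ_0 + h_0·σ_1 = 6(Δ_0 - S'(-1)) = -24 and h_1·σ_1 + 2h_1·σ_2 = 6(S'(1) - Δ_1) = 24.
Hence σ_0 = -17, σ_1 = 10, σ_2 = 7.
On [0, 1], with S_1(x) = a_1 + b_1·x + c_1·x² + d_1·x³: c_1 = σ_1/2 = 5, d_1 = (σ_2 - σ_1)/(6h_1) = -1/2, b_1 = Δ_1 - h_1(2σ_1 + σ_2)/6 = -5/2.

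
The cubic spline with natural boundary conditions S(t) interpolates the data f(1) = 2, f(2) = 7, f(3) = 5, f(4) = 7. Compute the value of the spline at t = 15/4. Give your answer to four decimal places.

Let M_i = S''(x_i). Step sizes h_i = 1, 1, 1; slopes of the chords Δ_i = (y_(i+1) - y_i)/h_i = 5, -2, 2.
  1·M_0 + 4·M_1 + 1·M_2 = 6(Δ_1 - Δ_0) = -42
  1·M_1 + 4·M_2 + 1·M_3 = 6(Δ_2 - Δ_1) = 24
Natural end conditions: M_0 = M_3 = 0.
Solving the tridiagonal system: M_0 = 0, M_1 = -64/5, M_2 = 46/5, M_3 = 0.
On [3, 4], S(t) = 5 - 16/15·(t - 3) + 23/5·(t - 3)² - 23/15·(t - 3)³.
With (t - 3) = 3/4: S(15/4) = 393/64.

6.1406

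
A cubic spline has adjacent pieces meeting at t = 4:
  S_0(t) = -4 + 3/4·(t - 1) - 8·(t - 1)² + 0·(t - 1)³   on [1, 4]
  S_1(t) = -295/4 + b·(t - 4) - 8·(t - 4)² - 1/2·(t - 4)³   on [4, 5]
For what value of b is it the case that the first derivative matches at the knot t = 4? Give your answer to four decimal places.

-47.2500

S_0'(t) = 3/4 - 16·(t - 1) + 0·(t - 1)², so S_0'(4) = -189/4. On the right, S_1'(4) = b, so b = -189/4.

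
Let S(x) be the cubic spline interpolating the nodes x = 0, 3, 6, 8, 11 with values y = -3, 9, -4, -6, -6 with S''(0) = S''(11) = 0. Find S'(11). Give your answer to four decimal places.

Write m_i for S''(x_i). With h_i = 3, 3, 2, 3 and divided differences Δ_i = 4, -13/3, -1, 0, the continuity of S' gives the tridiagonal system
  3·m_0 + 12·m_1 + 3·m_2 = 6(Δ_1 - Δ_0) = -50
  3·m_1 + 10·m_2 + 2·m_3 = 6(Δ_2 - Δ_1) = 20
  2·m_2 + 10·m_3 + 3·m_4 = 6(Δ_3 - Δ_2) = 6
Natural end conditions: m_0 = m_4 = 0.
Hence m_0 = 0, m_1 = -298/59, m_2 = 626/177, m_3 = -19/177, m_4 = 0.
On [8, 11], S'(x) = b_3 + 2c_3·(x - 8) + 3d_3·(x - 8)² with b_3 = Δ_3 - h_3(2m_3 + m_4)/6 = 19/177, c_3 = m_3/2 = -19/354, d_3 = (m_4 - m_3)/(6h_3) = 19/3186. So S'(11) = -19/354.

-0.0537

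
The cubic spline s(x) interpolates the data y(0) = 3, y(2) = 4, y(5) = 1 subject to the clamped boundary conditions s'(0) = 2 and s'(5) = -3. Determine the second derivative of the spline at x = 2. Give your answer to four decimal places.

With m_i denoting the second derivative at x_i, h_i = 2, 3, and Δ_i = (y_(i+1) − y_i)/h_i = 1/2, -1:
  2·m_0 + 10·m_1 + 3·m_2 = 6(Δ_1 - Δ_0) = -9
Clamped end conditions give two more equations: 2h_0·m_0 + h_0·m_1 = 6(Δ_0 - s'(0)) = -9 and h_1·m_1 + 2h_1·m_2 = 6(s'(5) - Δ_1) = -12.
Forward elimination and back-substitution give m_0 = -47/20, m_1 = 1/5, m_2 = -21/10.

0.2000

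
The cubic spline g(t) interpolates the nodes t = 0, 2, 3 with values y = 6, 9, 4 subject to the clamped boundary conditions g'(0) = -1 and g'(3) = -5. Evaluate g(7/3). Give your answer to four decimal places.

7.7160

Put m_i = g'' at the i-th knot. Here h = (2, 1) and Δ = (3/2, -5), so the interior equations h_(i-1)·m_(i-1) + 2(h_(i-1)+h_i)·m_i + h_i·m_(i+1) = 6(Δ_i − Δ_(i-1)) read
  2·m_0 + 6·m_1 + 1·m_2 = 6(Δ_1 - Δ_0) = -39
Clamped end conditions give two more equations: 2h_0·m_0 + h_0·m_1 = 6(Δ_0 - g'(0)) = 15 and h_1·m_1 + 2h_1·m_2 = 6(g'(3) - Δ_1) = 0.
Solving the tridiagonal system: m_0 = 107/12, m_1 = -31/3, m_2 = 31/6.
On [2, 3], g(t) = 9 - 29/12·(t - 2) - 31/6·(t - 2)² + 31/12·(t - 2)³.
With (t - 2) = 1/3: g(7/3) = 625/81.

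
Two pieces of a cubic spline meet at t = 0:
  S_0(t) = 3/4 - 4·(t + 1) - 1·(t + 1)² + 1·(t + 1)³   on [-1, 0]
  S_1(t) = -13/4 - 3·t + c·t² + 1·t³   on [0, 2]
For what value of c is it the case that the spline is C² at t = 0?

2

S_0''(t) = -2 + 6·(t + 1), so S_0''(0) = 4. On the right, S_1''(0) = 2c, so c = 2.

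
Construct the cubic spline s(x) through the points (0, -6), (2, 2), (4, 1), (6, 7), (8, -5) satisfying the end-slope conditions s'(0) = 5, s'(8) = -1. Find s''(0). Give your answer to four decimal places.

1.2054

Let m_i = s''(x_i). Step sizes h_i = 2, 2, 2, 2; slopes of the chords Δ_i = (y_(i+1) - y_i)/h_i = 4, -1/2, 3, -6.
  2·m_0 + 8·m_1 + 2·m_2 = 6(Δ_1 - Δ_0) = -27
  2·m_1 + 8·m_2 + 2·m_3 = 6(Δ_2 - Δ_1) = 21
  2·m_2 + 8·m_3 + 2·m_4 = 6(Δ_3 - Δ_2) = -54
Clamped end conditions give two more equations: 2h_0·m_0 + h_0·m_1 = 6(Δ_0 - s'(0)) = -6 and h_3·m_3 + 2h_3·m_4 = 6(s'(8) - Δ_3) = 30.
Solving the tridiagonal system: m_0 = 135/112, m_1 = -303/56, m_2 = 111/16, m_3 = -663/56, m_4 = 1503/112.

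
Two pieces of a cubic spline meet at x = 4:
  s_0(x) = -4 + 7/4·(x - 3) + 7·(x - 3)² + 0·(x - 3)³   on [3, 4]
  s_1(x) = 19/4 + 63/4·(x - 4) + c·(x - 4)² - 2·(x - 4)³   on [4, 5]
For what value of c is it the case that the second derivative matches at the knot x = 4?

s_0''(x) = 14 + 0·(x - 3), so s_0''(4) = 14. On the right, s_1''(4) = 2c, so c = 7.

7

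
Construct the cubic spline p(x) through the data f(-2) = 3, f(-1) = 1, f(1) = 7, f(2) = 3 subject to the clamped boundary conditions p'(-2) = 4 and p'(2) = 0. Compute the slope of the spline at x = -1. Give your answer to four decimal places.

Put m_i = p'' at the i-th knot. Here h = (1, 2, 1) and Δ = (-2, 3, -4), so the interior equations h_(i-1)·m_(i-1) + 2(h_(i-1)+h_i)·m_i + h_i·m_(i+1) = 6(Δ_i − Δ_(i-1)) read
  1·m_0 + 6·m_1 + 2·m_2 = 6(Δ_1 - Δ_0) = 30
  2·m_1 + 6·m_2 + 1·m_3 = 6(Δ_2 - Δ_1) = -42
Clamped end conditions give two more equations: 2h_0·m_0 + h_0·m_1 = 6(Δ_0 - p'(-2)) = -36 and h_2·m_2 + 2h_2·m_3 = 6(p'(2) - Δ_2) = 24.
Solving the tridiagonal system: m_0 = -878/35, m_1 = 496/35, m_2 = -524/35, m_3 = 682/35.
On [-1, 1], p'(x) = b_1 + 2c_1·(x + 1) + 3d_1·(x + 1)² with b_1 = Δ_1 - h_1(2m_1 + m_2)/6 = -51/35, c_1 = m_1/2 = 248/35, d_1 = (m_2 - m_1)/(6h_1) = -17/7. So p'(-1) = -51/35.

-1.4571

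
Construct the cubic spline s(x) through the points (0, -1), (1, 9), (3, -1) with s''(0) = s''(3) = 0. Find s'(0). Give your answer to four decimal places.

Let σ_i = s''(x_i). Step sizes h_i = 1, 2; slopes of the chords Δ_i = (y_(i+1) - y_i)/h_i = 10, -5.
  1·σ_0 + 6·σ_1 + 2·σ_2 = 6(Δ_1 - Δ_0) = -90
Natural end conditions: σ_0 = σ_2 = 0.
Solving the tridiagonal system: σ_0 = 0, σ_1 = -15, σ_2 = 0.
On [0, 1], s'(x) = b_0 + 2c_0·x + 3d_0·x² with b_0 = Δ_0 - h_0(2σ_0 + σ_1)/6 = 25/2, c_0 = σ_0/2 = 0, d_0 = (σ_1 - σ_0)/(6h_0) = -5/2. So s'(0) = 25/2.

12.5000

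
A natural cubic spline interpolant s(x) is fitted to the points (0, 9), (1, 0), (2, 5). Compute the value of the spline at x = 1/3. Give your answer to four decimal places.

With M_i denoting the second derivative at x_i, h_i = 1, 1, and Δ_i = (y_(i+1) − y_i)/h_i = -9, 5:
  1·M_0 + 4·M_1 + 1·M_2 = 6(Δ_1 - Δ_0) = 84
Natural end conditions: M_0 = M_2 = 0.
Forward elimination and back-substitution give M_0 = 0, M_1 = 21, M_2 = 0.
On [0, 1], s(x) = 9 - 25/2·x + 0·x² + 7/2·x³.
With x = 1/3: s(1/3) = 134/27.

4.9630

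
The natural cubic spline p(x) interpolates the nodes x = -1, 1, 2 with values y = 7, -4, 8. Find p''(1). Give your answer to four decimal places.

17.5000

Let σ_i = p''(x_i). Step sizes h_i = 2, 1; slopes of the chords Δ_i = (y_(i+1) - y_i)/h_i = -11/2, 12.
  2·σ_0 + 6·σ_1 + 1·σ_2 = 6(Δ_1 - Δ_0) = 105
Natural end conditions: σ_0 = σ_2 = 0.
Solving: σ_0 = 0, σ_1 = 35/2, σ_2 = 0.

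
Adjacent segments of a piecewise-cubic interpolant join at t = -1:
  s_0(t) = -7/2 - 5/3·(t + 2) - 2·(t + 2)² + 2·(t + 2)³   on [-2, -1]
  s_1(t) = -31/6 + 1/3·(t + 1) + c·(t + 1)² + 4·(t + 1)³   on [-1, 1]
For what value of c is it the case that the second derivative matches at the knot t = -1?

s_0''(t) = -4 + 12·(t + 2), so s_0''(-1) = 8. On the right, s_1''(-1) = 2c, so c = 4.

4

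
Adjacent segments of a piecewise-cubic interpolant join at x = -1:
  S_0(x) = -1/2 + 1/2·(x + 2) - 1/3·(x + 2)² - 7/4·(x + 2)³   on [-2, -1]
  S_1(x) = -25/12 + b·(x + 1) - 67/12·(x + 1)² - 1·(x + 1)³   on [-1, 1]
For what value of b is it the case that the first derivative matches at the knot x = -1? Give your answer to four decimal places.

-5.4167

S_0'(x) = 1/2 - 2/3·(x + 2) - 21/4·(x + 2)², so S_0'(-1) = -65/12. On the right, S_1'(-1) = b, so b = -65/12.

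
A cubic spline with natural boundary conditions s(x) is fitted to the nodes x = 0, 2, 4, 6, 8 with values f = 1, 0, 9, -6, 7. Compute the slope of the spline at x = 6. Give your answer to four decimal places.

Write M_i for s''(x_i). With h_i = 2, 2, 2, 2 and divided differences Δ_i = -1/2, 9/2, -15/2, 13/2, the continuity of s' gives the tridiagonal system
  2·M_0 + 8·M_1 + 2·M_2 = 6(Δ_1 - Δ_0) = 30
  2·M_1 + 8·M_2 + 2·M_3 = 6(Δ_2 - Δ_1) = -72
  2·M_2 + 8·M_3 + 2·M_4 = 6(Δ_3 - Δ_2) = 84
Natural end conditions: M_0 = M_4 = 0.
Solving: M_0 = 0, M_1 = 411/56, M_2 = -201/14, M_3 = 789/56, M_4 = 0.
On [6, 8], s'(x) = b_3 + 2c_3·(x - 6) + 3d_3·(x - 6)² with b_3 = Δ_3 - h_3(2M_3 + M_4)/6 = -81/28, c_3 = M_3/2 = 789/112, d_3 = (M_4 - M_3)/(6h_3) = -263/224. So s'(6) = -81/28.

-2.8929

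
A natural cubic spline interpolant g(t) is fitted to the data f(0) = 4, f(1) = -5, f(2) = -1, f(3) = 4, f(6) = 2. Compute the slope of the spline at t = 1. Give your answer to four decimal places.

Put M_i = g'' at the i-th knot. Here h = (1, 1, 1, 3) and Δ = (-9, 4, 5, -2/3), so the interior equations h_(i-1)·M_(i-1) + 2(h_(i-1)+h_i)·M_i + h_i·M_(i+1) = 6(Δ_i − Δ_(i-1)) read
  1·M_0 + 4·M_1 + 1·M_2 = 6(Δ_1 - Δ_0) = 78
  1·M_1 + 4·M_2 + 1·M_3 = 6(Δ_2 - Δ_1) = 6
  1·M_2 + 8·M_3 + 3·M_4 = 6(Δ_3 - Δ_2) = -34
Natural end conditions: M_0 = M_4 = 0.
Forward elimination and back-substitution give M_0 = 0, M_1 = 584/29, M_2 = -74/29, M_3 = -114/29, M_4 = 0.
On [1, 2], g'(t) = b_1 + 2c_1·(t - 1) + 3d_1·(t - 1)² with b_1 = Δ_1 - h_1(2M_1 + M_2)/6 = -199/87, c_1 = M_1/2 = 292/29, d_1 = (M_2 - M_1)/(6h_1) = -329/87. So g'(1) = -199/87.

-2.2874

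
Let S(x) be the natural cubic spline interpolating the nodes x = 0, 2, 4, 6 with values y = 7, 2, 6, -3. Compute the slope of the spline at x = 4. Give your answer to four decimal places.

-0.4333

Let M_i = S''(x_i). Step sizes h_i = 2, 2, 2; slopes of the chords Δ_i = (y_(i+1) - y_i)/h_i = -5/2, 2, -9/2.
  2·M_0 + 8·M_1 + 2·M_2 = 6(Δ_1 - Δ_0) = 27
  2·M_1 + 8·M_2 + 2·M_3 = 6(Δ_2 - Δ_1) = -39
Natural end conditions: M_0 = M_3 = 0.
Hence M_0 = 0, M_1 = 49/10, M_2 = -61/10, M_3 = 0.
On [4, 6], S'(x) = b_2 + 2c_2·(x - 4) + 3d_2·(x - 4)² with b_2 = Δ_2 - h_2(2M_2 + M_3)/6 = -13/30, c_2 = M_2/2 = -61/20, d_2 = (M_3 - M_2)/(6h_2) = 61/120. So S'(4) = -13/30.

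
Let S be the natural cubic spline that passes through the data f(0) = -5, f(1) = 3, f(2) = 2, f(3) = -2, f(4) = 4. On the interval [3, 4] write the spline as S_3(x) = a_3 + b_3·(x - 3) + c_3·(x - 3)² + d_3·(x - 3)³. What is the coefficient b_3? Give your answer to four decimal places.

Let M_i = S''(x_i). Step sizes h_i = 1, 1, 1, 1; slopes of the chords Δ_i = (y_(i+1) - y_i)/h_i = 8, -1, -4, 6.
  1·M_0 + 4·M_1 + 1·M_2 = 6(Δ_1 - Δ_0) = -54
  1·M_1 + 4·M_2 + 1·M_3 = 6(Δ_2 - Δ_1) = -18
  1·M_2 + 4·M_3 + 1·M_4 = 6(Δ_3 - Δ_2) = 60
Natural end conditions: M_0 = M_4 = 0.
Solving: M_0 = 0, M_1 = -339/28, M_2 = -39/7, M_3 = 459/28, M_4 = 0.
On [3, 4], with S_3(x) = a_3 + b_3·(x - 3) + c_3·(x - 3)² + d_3·(x - 3)³: c_3 = M_3/2 = 459/56, d_3 = (M_4 - M_3)/(6h_3) = -153/56, b_3 = Δ_3 - h_3(2M_3 + M_4)/6 = 15/28.

0.5357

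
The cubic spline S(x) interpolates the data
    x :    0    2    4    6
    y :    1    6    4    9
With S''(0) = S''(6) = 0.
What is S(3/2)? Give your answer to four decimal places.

Put M_i = S'' at the i-th knot. Here h = (2, 2, 2) and Δ = (5/2, -1, 5/2), so the interior equations h_(i-1)·M_(i-1) + 2(h_(i-1)+h_i)·M_i + h_i·M_(i+1) = 6(Δ_i − Δ_(i-1)) read
  2·M_0 + 8·M_1 + 2·M_2 = 6(Δ_1 - Δ_0) = -21
  2·M_1 + 8·M_2 + 2·M_3 = 6(Δ_2 - Δ_1) = 21
Natural end conditions: M_0 = M_3 = 0.
Forward elimination and back-substitution give M_0 = 0, M_1 = -7/2, M_2 = 7/2, M_3 = 0.
On [0, 2], S(x) = 1 + 11/3·x + 0·x² - 7/24·x³.
With x = 3/2: S(3/2) = 353/64.

5.5156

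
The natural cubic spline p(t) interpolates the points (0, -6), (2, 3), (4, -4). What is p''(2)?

-6

Write M_i for p''(x_i). With h_i = 2, 2 and divided differences Δ_i = 9/2, -7/2, the continuity of p' gives the tridiagonal system
  2·M_0 + 8·M_1 + 2·M_2 = 6(Δ_1 - Δ_0) = -48
Natural end conditions: M_0 = M_2 = 0.
Forward elimination and back-substitution give M_0 = 0, M_1 = -6, M_2 = 0.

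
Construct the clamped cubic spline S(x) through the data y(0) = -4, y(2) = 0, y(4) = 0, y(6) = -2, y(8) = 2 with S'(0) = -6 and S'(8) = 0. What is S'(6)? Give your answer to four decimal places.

1.2321

Let m_i = S''(x_i). Step sizes h_i = 2, 2, 2, 2; slopes of the chords Δ_i = (y_(i+1) - y_i)/h_i = 2, 0, -1, 2.
  2·m_0 + 8·m_1 + 2·m_2 = 6(Δ_1 - Δ_0) = -12
  2·m_1 + 8·m_2 + 2·m_3 = 6(Δ_2 - Δ_1) = -6
  2·m_2 + 8·m_3 + 2·m_4 = 6(Δ_3 - Δ_2) = 18
Clamped end conditions give two more equations: 2h_0·m_0 + h_0·m_1 = 6(Δ_0 - S'(0)) = 48 and h_3·m_3 + 2h_3·m_4 = 6(S'(8) - Δ_3) = -12.
Hence m_0 = 813/56, m_1 = -141/28, m_2 = -3/8, m_3 = 99/28, m_4 = -267/56.
On [6, 8], S'(x) = b_3 + 2c_3·(x - 6) + 3d_3·(x - 6)² with b_3 = Δ_3 - h_3(2m_3 + m_4)/6 = 69/56, c_3 = m_3/2 = 99/56, d_3 = (m_4 - m_3)/(6h_3) = -155/224. So S'(6) = 69/56.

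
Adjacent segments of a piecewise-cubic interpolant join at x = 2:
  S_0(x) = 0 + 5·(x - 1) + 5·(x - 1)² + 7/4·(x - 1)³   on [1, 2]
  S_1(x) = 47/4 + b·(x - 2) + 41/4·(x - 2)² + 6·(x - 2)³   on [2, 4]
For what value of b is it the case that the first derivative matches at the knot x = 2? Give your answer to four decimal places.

20.2500

S_0'(x) = 5 + 10·(x - 1) + 21/4·(x - 1)², so S_0'(2) = 81/4. On the right, S_1'(2) = b, so b = 81/4.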